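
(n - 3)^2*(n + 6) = n^3 - 27*n + 54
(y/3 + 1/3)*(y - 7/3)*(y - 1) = y^3/3 - 7*y^2/9 - y/3 + 7/9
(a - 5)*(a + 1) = a^2 - 4*a - 5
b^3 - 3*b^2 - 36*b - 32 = (b - 8)*(b + 1)*(b + 4)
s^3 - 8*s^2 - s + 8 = (s - 8)*(s - 1)*(s + 1)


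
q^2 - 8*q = q*(q - 8)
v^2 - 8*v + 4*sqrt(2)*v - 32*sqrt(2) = (v - 8)*(v + 4*sqrt(2))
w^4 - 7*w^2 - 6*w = w*(w - 3)*(w + 1)*(w + 2)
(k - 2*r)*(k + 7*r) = k^2 + 5*k*r - 14*r^2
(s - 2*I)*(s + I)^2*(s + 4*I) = s^4 + 4*I*s^3 + 3*s^2 + 14*I*s - 8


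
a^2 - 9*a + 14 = (a - 7)*(a - 2)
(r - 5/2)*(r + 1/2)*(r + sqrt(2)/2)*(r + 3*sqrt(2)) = r^4 - 2*r^3 + 7*sqrt(2)*r^3/2 - 7*sqrt(2)*r^2 + 7*r^2/4 - 35*sqrt(2)*r/8 - 6*r - 15/4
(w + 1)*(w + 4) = w^2 + 5*w + 4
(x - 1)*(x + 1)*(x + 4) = x^3 + 4*x^2 - x - 4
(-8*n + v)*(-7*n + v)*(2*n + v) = 112*n^3 + 26*n^2*v - 13*n*v^2 + v^3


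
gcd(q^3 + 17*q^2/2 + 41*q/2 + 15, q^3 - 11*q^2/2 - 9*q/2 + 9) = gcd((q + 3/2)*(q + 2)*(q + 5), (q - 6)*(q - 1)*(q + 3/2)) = q + 3/2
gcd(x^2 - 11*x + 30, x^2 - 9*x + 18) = x - 6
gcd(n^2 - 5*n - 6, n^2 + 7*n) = 1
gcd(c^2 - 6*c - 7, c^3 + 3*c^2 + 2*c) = c + 1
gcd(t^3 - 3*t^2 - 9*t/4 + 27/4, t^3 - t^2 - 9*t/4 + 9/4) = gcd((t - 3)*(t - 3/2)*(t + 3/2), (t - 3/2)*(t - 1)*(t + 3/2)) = t^2 - 9/4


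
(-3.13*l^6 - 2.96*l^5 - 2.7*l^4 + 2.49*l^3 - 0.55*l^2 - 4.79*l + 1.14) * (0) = 0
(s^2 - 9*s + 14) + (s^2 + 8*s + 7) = 2*s^2 - s + 21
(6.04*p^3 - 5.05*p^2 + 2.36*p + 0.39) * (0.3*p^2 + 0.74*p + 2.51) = 1.812*p^5 + 2.9546*p^4 + 12.1314*p^3 - 10.8121*p^2 + 6.2122*p + 0.9789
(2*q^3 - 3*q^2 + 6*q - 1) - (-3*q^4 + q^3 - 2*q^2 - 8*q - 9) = 3*q^4 + q^3 - q^2 + 14*q + 8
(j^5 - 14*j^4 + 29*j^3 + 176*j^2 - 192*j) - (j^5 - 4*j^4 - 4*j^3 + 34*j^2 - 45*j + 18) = -10*j^4 + 33*j^3 + 142*j^2 - 147*j - 18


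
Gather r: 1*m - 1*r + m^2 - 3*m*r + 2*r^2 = m^2 + m + 2*r^2 + r*(-3*m - 1)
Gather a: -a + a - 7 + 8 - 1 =0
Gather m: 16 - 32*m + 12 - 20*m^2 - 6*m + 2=-20*m^2 - 38*m + 30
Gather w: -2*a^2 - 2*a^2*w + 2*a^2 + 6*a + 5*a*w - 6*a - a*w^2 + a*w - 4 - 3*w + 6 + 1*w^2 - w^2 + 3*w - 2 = -a*w^2 + w*(-2*a^2 + 6*a)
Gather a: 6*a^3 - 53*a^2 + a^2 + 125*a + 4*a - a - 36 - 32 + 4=6*a^3 - 52*a^2 + 128*a - 64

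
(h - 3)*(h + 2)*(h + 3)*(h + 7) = h^4 + 9*h^3 + 5*h^2 - 81*h - 126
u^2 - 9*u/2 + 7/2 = (u - 7/2)*(u - 1)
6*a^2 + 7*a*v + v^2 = (a + v)*(6*a + v)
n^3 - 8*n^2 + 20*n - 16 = (n - 4)*(n - 2)^2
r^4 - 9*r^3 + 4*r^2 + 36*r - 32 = (r - 8)*(r - 2)*(r - 1)*(r + 2)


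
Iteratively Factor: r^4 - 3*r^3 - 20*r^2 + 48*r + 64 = (r + 4)*(r^3 - 7*r^2 + 8*r + 16) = (r - 4)*(r + 4)*(r^2 - 3*r - 4) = (r - 4)*(r + 1)*(r + 4)*(r - 4)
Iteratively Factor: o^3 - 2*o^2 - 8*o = (o - 4)*(o^2 + 2*o) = (o - 4)*(o + 2)*(o)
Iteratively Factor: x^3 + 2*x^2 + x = (x)*(x^2 + 2*x + 1) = x*(x + 1)*(x + 1)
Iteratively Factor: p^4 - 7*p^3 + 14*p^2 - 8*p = (p)*(p^3 - 7*p^2 + 14*p - 8) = p*(p - 1)*(p^2 - 6*p + 8) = p*(p - 4)*(p - 1)*(p - 2)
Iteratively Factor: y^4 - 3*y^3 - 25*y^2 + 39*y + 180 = (y - 4)*(y^3 + y^2 - 21*y - 45) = (y - 4)*(y + 3)*(y^2 - 2*y - 15) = (y - 4)*(y + 3)^2*(y - 5)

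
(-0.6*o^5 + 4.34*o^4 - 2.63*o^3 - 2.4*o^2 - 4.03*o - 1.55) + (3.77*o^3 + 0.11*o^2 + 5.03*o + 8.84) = -0.6*o^5 + 4.34*o^4 + 1.14*o^3 - 2.29*o^2 + 1.0*o + 7.29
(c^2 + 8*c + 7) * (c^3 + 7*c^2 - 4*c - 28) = c^5 + 15*c^4 + 59*c^3 - 11*c^2 - 252*c - 196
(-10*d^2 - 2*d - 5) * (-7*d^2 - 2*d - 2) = 70*d^4 + 34*d^3 + 59*d^2 + 14*d + 10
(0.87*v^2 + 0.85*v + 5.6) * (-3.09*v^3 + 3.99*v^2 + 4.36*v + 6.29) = -2.6883*v^5 + 0.844800000000001*v^4 - 10.1193*v^3 + 31.5223*v^2 + 29.7625*v + 35.224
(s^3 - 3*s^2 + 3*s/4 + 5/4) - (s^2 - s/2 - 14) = s^3 - 4*s^2 + 5*s/4 + 61/4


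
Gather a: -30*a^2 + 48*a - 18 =-30*a^2 + 48*a - 18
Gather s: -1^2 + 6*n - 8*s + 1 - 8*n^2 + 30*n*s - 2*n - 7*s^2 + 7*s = -8*n^2 + 4*n - 7*s^2 + s*(30*n - 1)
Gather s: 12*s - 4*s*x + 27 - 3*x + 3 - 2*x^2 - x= s*(12 - 4*x) - 2*x^2 - 4*x + 30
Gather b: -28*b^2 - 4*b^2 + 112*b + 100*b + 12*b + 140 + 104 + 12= -32*b^2 + 224*b + 256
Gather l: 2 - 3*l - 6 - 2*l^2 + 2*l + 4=-2*l^2 - l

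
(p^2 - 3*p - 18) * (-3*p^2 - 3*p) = -3*p^4 + 6*p^3 + 63*p^2 + 54*p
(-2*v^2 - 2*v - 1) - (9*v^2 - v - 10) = -11*v^2 - v + 9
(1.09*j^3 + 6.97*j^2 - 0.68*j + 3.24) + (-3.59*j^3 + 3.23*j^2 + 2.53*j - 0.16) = -2.5*j^3 + 10.2*j^2 + 1.85*j + 3.08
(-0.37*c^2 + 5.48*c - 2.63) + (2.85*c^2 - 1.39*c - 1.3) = 2.48*c^2 + 4.09*c - 3.93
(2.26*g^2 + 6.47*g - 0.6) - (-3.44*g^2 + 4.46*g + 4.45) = 5.7*g^2 + 2.01*g - 5.05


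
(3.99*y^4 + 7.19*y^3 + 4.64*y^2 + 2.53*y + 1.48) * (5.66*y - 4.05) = 22.5834*y^5 + 24.5359*y^4 - 2.8571*y^3 - 4.4722*y^2 - 1.8697*y - 5.994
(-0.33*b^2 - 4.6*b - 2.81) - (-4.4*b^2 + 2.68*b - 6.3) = 4.07*b^2 - 7.28*b + 3.49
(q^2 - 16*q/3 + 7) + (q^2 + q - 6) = 2*q^2 - 13*q/3 + 1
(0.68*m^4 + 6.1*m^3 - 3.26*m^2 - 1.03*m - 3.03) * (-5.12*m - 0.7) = -3.4816*m^5 - 31.708*m^4 + 12.4212*m^3 + 7.5556*m^2 + 16.2346*m + 2.121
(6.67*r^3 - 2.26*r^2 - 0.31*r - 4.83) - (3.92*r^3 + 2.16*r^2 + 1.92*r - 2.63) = 2.75*r^3 - 4.42*r^2 - 2.23*r - 2.2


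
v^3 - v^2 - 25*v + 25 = (v - 5)*(v - 1)*(v + 5)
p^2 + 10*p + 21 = (p + 3)*(p + 7)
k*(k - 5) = k^2 - 5*k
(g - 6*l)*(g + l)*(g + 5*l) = g^3 - 31*g*l^2 - 30*l^3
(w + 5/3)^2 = w^2 + 10*w/3 + 25/9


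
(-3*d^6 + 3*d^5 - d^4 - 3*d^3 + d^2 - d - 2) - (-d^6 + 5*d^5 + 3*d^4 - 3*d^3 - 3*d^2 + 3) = -2*d^6 - 2*d^5 - 4*d^4 + 4*d^2 - d - 5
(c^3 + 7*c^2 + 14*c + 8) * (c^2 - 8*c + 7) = c^5 - c^4 - 35*c^3 - 55*c^2 + 34*c + 56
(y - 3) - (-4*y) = 5*y - 3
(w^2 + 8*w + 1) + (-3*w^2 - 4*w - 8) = -2*w^2 + 4*w - 7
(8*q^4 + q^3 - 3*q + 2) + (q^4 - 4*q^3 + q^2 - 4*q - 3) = 9*q^4 - 3*q^3 + q^2 - 7*q - 1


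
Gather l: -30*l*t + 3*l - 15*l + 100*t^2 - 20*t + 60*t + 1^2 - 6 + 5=l*(-30*t - 12) + 100*t^2 + 40*t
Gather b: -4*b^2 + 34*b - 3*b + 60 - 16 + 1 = -4*b^2 + 31*b + 45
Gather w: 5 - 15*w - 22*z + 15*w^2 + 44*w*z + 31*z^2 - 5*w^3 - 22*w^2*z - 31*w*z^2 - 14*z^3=-5*w^3 + w^2*(15 - 22*z) + w*(-31*z^2 + 44*z - 15) - 14*z^3 + 31*z^2 - 22*z + 5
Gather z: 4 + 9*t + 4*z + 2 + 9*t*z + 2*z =9*t + z*(9*t + 6) + 6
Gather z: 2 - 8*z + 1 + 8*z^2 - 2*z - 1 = 8*z^2 - 10*z + 2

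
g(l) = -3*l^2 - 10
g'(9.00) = -54.00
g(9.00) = -253.00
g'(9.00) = -54.00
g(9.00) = -253.00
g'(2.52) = -15.12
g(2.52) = -29.05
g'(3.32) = -19.92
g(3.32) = -43.07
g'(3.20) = -19.20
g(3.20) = -40.72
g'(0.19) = -1.14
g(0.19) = -10.11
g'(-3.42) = 20.52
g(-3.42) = -45.09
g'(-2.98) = 17.88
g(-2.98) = -36.64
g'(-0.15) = 0.90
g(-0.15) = -10.07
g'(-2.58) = 15.48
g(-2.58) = -29.97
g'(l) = -6*l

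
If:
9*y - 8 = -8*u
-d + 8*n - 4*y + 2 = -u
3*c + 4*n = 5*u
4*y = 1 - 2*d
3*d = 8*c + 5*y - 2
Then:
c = -1395/784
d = -267/98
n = 995/3136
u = -319/392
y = 79/49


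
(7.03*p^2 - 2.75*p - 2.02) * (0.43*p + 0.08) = 3.0229*p^3 - 0.6201*p^2 - 1.0886*p - 0.1616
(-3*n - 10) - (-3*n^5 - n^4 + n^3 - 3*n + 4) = 3*n^5 + n^4 - n^3 - 14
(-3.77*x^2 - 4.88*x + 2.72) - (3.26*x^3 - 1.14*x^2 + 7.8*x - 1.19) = -3.26*x^3 - 2.63*x^2 - 12.68*x + 3.91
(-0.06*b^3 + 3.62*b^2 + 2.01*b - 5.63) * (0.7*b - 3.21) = -0.042*b^4 + 2.7266*b^3 - 10.2132*b^2 - 10.3931*b + 18.0723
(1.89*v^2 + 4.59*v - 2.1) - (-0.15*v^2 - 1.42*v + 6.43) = 2.04*v^2 + 6.01*v - 8.53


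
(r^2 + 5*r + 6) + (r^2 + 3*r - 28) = 2*r^2 + 8*r - 22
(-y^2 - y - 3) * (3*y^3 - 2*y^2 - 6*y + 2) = -3*y^5 - y^4 - y^3 + 10*y^2 + 16*y - 6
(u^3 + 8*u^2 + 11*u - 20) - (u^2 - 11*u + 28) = u^3 + 7*u^2 + 22*u - 48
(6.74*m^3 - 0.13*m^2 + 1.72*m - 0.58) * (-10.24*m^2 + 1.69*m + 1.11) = -69.0176*m^5 + 12.7218*m^4 - 10.3511*m^3 + 8.7017*m^2 + 0.929*m - 0.6438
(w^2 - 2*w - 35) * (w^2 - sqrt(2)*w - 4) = w^4 - 2*w^3 - sqrt(2)*w^3 - 39*w^2 + 2*sqrt(2)*w^2 + 8*w + 35*sqrt(2)*w + 140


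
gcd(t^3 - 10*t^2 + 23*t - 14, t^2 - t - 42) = t - 7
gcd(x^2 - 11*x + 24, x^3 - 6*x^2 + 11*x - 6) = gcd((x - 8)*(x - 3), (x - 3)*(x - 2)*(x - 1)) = x - 3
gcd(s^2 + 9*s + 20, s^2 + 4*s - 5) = s + 5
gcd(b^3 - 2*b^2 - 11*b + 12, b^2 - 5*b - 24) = b + 3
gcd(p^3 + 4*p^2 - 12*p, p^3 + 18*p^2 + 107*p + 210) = p + 6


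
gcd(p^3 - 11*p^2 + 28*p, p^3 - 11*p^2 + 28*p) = p^3 - 11*p^2 + 28*p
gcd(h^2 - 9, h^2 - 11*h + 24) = h - 3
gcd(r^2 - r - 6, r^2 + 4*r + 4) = r + 2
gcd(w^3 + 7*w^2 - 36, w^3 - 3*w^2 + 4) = w - 2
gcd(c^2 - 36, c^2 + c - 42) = c - 6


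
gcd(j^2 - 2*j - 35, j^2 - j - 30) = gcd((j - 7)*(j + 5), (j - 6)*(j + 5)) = j + 5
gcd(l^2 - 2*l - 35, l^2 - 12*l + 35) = l - 7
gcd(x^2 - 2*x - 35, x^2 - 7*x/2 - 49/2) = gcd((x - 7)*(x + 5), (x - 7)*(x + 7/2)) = x - 7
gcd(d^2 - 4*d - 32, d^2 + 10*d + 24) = d + 4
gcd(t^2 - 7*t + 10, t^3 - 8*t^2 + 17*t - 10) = t^2 - 7*t + 10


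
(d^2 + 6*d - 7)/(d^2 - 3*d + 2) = (d + 7)/(d - 2)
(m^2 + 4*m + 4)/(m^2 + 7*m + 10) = (m + 2)/(m + 5)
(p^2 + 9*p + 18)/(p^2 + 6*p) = (p + 3)/p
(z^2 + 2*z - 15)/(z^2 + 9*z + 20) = (z - 3)/(z + 4)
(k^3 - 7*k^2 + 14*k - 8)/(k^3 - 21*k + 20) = (k - 2)/(k + 5)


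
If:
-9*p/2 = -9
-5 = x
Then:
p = 2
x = -5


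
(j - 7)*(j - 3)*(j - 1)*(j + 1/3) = j^4 - 32*j^3/3 + 82*j^2/3 - 32*j/3 - 7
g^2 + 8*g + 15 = (g + 3)*(g + 5)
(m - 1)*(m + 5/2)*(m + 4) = m^3 + 11*m^2/2 + 7*m/2 - 10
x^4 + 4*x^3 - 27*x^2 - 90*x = x*(x - 5)*(x + 3)*(x + 6)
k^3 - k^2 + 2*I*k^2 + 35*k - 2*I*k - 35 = (k - 1)*(k - 5*I)*(k + 7*I)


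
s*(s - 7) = s^2 - 7*s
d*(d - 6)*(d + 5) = d^3 - d^2 - 30*d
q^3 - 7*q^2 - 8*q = q*(q - 8)*(q + 1)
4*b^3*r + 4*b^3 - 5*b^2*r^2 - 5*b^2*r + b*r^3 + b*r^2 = (-4*b + r)*(-b + r)*(b*r + b)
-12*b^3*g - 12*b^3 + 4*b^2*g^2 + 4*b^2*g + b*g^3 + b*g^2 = (-2*b + g)*(6*b + g)*(b*g + b)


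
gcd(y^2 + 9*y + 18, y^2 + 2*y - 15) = 1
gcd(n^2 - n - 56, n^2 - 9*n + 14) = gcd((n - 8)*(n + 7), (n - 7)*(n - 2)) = 1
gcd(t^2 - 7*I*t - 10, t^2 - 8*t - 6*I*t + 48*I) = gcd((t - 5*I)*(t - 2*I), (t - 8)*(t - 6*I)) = 1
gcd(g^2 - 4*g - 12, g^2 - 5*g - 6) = g - 6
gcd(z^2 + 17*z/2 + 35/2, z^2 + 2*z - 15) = z + 5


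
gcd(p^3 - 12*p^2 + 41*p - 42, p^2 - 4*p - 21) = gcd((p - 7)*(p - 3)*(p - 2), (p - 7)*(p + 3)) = p - 7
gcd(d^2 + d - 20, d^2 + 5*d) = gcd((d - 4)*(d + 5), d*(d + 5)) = d + 5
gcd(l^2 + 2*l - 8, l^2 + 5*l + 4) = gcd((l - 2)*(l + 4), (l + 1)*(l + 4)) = l + 4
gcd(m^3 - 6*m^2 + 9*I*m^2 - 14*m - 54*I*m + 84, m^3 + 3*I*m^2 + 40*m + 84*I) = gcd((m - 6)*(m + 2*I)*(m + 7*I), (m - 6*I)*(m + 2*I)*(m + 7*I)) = m^2 + 9*I*m - 14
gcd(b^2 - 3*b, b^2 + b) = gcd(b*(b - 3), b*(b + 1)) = b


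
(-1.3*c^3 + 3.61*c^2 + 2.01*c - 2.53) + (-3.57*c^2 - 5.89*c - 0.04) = -1.3*c^3 + 0.04*c^2 - 3.88*c - 2.57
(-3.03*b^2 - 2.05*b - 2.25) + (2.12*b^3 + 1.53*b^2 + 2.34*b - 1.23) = 2.12*b^3 - 1.5*b^2 + 0.29*b - 3.48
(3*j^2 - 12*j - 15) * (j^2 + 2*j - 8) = 3*j^4 - 6*j^3 - 63*j^2 + 66*j + 120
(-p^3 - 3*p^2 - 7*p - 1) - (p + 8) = -p^3 - 3*p^2 - 8*p - 9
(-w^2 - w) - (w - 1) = -w^2 - 2*w + 1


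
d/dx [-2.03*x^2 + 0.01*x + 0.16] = 0.01 - 4.06*x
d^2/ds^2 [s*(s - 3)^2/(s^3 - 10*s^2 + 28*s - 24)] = 2*(4*s^4 - 41*s^3 + 198*s^2 - 540*s + 648)/(s^7 - 26*s^6 + 276*s^5 - 1544*s^4 + 4912*s^3 - 8928*s^2 + 8640*s - 3456)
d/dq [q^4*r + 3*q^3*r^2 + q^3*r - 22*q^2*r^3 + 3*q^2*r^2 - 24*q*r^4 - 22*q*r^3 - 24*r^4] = r*(4*q^3 + 9*q^2*r + 3*q^2 - 44*q*r^2 + 6*q*r - 24*r^3 - 22*r^2)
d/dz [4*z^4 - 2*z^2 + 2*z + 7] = 16*z^3 - 4*z + 2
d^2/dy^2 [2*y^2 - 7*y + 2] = 4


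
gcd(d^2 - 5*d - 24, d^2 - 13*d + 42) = 1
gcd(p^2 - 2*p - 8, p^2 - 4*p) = p - 4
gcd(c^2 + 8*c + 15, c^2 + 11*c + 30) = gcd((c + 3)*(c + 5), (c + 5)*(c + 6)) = c + 5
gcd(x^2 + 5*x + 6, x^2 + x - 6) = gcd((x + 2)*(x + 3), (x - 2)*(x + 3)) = x + 3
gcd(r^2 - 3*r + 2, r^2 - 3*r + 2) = r^2 - 3*r + 2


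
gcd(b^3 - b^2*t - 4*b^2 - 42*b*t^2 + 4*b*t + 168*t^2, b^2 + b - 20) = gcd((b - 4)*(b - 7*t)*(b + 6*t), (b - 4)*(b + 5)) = b - 4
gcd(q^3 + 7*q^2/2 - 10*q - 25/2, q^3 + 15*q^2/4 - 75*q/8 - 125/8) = q^2 + 5*q/2 - 25/2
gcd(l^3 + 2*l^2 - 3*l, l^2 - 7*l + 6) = l - 1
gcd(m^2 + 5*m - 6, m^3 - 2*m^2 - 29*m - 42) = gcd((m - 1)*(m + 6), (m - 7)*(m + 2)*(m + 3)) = 1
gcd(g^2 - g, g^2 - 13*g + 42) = 1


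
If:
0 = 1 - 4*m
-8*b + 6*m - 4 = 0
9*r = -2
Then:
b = -5/16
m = 1/4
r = -2/9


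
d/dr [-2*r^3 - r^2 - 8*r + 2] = -6*r^2 - 2*r - 8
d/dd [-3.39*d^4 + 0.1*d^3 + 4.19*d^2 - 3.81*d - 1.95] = -13.56*d^3 + 0.3*d^2 + 8.38*d - 3.81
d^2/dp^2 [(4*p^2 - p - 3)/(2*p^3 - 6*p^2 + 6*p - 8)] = (4*p^6 - 3*p^5 - 45*p^4 + 214*p^3 - 276*p^2 + 81*p + 61)/(p^9 - 9*p^8 + 36*p^7 - 93*p^6 + 180*p^5 - 261*p^4 + 291*p^3 - 252*p^2 + 144*p - 64)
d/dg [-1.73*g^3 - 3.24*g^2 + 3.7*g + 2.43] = -5.19*g^2 - 6.48*g + 3.7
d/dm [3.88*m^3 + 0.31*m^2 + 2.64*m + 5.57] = 11.64*m^2 + 0.62*m + 2.64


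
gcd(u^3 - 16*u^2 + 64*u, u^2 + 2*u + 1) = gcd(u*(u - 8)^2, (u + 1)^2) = 1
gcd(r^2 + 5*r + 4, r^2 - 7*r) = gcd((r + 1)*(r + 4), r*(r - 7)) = 1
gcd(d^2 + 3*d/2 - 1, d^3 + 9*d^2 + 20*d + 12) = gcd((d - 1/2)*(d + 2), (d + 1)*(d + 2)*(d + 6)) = d + 2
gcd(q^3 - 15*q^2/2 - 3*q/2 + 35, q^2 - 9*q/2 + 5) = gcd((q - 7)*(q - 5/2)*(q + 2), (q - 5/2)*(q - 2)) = q - 5/2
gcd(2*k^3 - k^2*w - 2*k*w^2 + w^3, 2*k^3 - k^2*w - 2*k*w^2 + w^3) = 2*k^3 - k^2*w - 2*k*w^2 + w^3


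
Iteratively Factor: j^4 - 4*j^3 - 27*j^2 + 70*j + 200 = (j + 4)*(j^3 - 8*j^2 + 5*j + 50) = (j + 2)*(j + 4)*(j^2 - 10*j + 25) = (j - 5)*(j + 2)*(j + 4)*(j - 5)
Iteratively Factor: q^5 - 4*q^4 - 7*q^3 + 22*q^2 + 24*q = (q + 2)*(q^4 - 6*q^3 + 5*q^2 + 12*q) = (q - 4)*(q + 2)*(q^3 - 2*q^2 - 3*q) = (q - 4)*(q + 1)*(q + 2)*(q^2 - 3*q) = q*(q - 4)*(q + 1)*(q + 2)*(q - 3)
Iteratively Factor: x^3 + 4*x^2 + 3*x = (x + 3)*(x^2 + x) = (x + 1)*(x + 3)*(x)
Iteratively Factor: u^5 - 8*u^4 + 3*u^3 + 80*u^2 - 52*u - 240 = (u - 4)*(u^4 - 4*u^3 - 13*u^2 + 28*u + 60) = (u - 5)*(u - 4)*(u^3 + u^2 - 8*u - 12) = (u - 5)*(u - 4)*(u - 3)*(u^2 + 4*u + 4) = (u - 5)*(u - 4)*(u - 3)*(u + 2)*(u + 2)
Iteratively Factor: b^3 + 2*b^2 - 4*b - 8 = (b - 2)*(b^2 + 4*b + 4) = (b - 2)*(b + 2)*(b + 2)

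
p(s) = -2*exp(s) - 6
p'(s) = -2*exp(s)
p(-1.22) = -6.59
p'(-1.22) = -0.59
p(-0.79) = -6.91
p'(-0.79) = -0.91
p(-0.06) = -7.88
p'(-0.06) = -1.88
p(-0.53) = -7.18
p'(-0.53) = -1.18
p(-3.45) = -6.06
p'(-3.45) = -0.06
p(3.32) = -61.32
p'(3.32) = -55.32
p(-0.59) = -7.11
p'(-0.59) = -1.11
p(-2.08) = -6.25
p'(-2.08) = -0.25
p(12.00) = -325515.58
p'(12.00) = -325509.58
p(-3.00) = -6.10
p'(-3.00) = -0.10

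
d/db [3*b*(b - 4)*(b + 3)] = 9*b^2 - 6*b - 36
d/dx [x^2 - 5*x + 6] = 2*x - 5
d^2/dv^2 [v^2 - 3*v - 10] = 2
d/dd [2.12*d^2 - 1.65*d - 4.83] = 4.24*d - 1.65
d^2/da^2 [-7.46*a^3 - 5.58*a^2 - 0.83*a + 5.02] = -44.76*a - 11.16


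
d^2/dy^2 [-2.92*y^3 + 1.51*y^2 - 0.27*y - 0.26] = 3.02 - 17.52*y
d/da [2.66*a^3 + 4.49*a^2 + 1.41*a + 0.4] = 7.98*a^2 + 8.98*a + 1.41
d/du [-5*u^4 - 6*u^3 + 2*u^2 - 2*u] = -20*u^3 - 18*u^2 + 4*u - 2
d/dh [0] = 0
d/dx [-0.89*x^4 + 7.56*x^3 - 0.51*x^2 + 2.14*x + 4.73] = -3.56*x^3 + 22.68*x^2 - 1.02*x + 2.14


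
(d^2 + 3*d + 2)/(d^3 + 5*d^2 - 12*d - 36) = (d + 1)/(d^2 + 3*d - 18)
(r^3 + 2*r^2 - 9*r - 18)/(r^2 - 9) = r + 2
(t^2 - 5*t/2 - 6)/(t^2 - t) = (t^2 - 5*t/2 - 6)/(t*(t - 1))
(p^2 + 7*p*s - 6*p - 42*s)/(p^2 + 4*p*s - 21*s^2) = (p - 6)/(p - 3*s)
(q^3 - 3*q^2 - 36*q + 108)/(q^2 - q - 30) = (q^2 + 3*q - 18)/(q + 5)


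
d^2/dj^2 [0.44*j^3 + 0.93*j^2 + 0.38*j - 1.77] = 2.64*j + 1.86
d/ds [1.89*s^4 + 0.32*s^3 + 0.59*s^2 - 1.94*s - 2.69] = 7.56*s^3 + 0.96*s^2 + 1.18*s - 1.94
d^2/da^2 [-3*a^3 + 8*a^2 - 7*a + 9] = 16 - 18*a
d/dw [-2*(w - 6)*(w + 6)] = -4*w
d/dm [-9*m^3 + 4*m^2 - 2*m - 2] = -27*m^2 + 8*m - 2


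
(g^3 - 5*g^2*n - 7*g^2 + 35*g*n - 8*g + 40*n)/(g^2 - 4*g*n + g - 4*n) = (g^2 - 5*g*n - 8*g + 40*n)/(g - 4*n)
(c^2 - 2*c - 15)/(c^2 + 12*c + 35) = (c^2 - 2*c - 15)/(c^2 + 12*c + 35)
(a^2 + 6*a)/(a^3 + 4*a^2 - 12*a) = 1/(a - 2)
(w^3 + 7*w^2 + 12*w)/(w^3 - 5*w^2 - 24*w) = (w + 4)/(w - 8)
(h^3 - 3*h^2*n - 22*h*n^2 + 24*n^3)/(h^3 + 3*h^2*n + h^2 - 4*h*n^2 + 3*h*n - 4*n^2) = (h - 6*n)/(h + 1)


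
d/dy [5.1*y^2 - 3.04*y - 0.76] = 10.2*y - 3.04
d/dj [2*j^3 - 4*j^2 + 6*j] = 6*j^2 - 8*j + 6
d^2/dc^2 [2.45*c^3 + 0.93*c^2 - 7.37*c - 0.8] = 14.7*c + 1.86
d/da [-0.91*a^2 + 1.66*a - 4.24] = 1.66 - 1.82*a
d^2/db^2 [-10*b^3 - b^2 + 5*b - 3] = -60*b - 2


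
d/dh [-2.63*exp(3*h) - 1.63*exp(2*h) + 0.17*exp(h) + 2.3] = (-7.89*exp(2*h) - 3.26*exp(h) + 0.17)*exp(h)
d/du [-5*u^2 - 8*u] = -10*u - 8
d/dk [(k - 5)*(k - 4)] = 2*k - 9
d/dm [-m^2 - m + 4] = -2*m - 1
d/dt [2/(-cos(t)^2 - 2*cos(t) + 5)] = -4*(cos(t) + 1)*sin(t)/(cos(t)^2 + 2*cos(t) - 5)^2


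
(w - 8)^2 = w^2 - 16*w + 64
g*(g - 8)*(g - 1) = g^3 - 9*g^2 + 8*g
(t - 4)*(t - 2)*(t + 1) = t^3 - 5*t^2 + 2*t + 8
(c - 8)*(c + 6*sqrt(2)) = c^2 - 8*c + 6*sqrt(2)*c - 48*sqrt(2)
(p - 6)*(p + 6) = p^2 - 36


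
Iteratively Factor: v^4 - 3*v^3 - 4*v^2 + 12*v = (v - 2)*(v^3 - v^2 - 6*v) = (v - 2)*(v + 2)*(v^2 - 3*v) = v*(v - 2)*(v + 2)*(v - 3)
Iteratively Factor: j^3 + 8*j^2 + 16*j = (j)*(j^2 + 8*j + 16) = j*(j + 4)*(j + 4)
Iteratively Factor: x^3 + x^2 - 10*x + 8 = (x - 2)*(x^2 + 3*x - 4) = (x - 2)*(x - 1)*(x + 4)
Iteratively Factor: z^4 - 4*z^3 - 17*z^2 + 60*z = (z + 4)*(z^3 - 8*z^2 + 15*z) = z*(z + 4)*(z^2 - 8*z + 15) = z*(z - 3)*(z + 4)*(z - 5)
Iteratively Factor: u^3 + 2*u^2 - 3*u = (u)*(u^2 + 2*u - 3) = u*(u - 1)*(u + 3)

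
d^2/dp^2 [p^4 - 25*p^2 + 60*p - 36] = 12*p^2 - 50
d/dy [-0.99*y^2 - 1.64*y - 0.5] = -1.98*y - 1.64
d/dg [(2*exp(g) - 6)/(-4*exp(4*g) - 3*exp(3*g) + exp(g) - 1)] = 2*((exp(g) - 3)*(16*exp(3*g) + 9*exp(2*g) - 1) - 4*exp(4*g) - 3*exp(3*g) + exp(g) - 1)*exp(g)/(4*exp(4*g) + 3*exp(3*g) - exp(g) + 1)^2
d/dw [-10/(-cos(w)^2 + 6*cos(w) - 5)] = 20*(cos(w) - 3)*sin(w)/(cos(w)^2 - 6*cos(w) + 5)^2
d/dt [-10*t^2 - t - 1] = -20*t - 1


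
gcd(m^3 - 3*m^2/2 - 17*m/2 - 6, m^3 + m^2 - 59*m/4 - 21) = m^2 - 5*m/2 - 6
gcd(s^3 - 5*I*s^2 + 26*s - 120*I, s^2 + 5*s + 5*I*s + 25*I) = s + 5*I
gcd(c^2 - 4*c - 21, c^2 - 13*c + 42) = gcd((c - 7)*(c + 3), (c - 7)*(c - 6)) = c - 7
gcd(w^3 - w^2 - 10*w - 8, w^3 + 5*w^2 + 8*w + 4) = w^2 + 3*w + 2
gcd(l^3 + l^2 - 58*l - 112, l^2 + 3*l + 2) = l + 2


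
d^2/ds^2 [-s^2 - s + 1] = -2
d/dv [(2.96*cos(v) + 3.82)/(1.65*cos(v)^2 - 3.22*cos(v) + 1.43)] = (4.884*cos(v)^2 + 12.606*cos(v) - 16.5332)*sin(v)/(2.7225*cos(v)^4 - 10.626*cos(v)^3 + 15.0874*cos(v)^2 - 9.2092*cos(v) + 2.0449)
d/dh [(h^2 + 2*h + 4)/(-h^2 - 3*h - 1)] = (-h^2 + 6*h + 10)/(h^4 + 6*h^3 + 11*h^2 + 6*h + 1)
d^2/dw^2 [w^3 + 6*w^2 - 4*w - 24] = 6*w + 12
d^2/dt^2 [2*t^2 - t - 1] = 4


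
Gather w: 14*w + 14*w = 28*w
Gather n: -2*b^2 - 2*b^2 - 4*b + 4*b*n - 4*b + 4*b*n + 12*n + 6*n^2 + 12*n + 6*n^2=-4*b^2 - 8*b + 12*n^2 + n*(8*b + 24)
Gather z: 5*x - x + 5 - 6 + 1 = 4*x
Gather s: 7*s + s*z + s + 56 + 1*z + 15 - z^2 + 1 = s*(z + 8) - z^2 + z + 72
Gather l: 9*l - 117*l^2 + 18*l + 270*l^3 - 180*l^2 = 270*l^3 - 297*l^2 + 27*l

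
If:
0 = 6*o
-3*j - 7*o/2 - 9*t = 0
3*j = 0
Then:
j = 0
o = 0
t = 0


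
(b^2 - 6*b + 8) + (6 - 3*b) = b^2 - 9*b + 14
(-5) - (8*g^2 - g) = -8*g^2 + g - 5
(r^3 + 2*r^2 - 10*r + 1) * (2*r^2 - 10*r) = 2*r^5 - 6*r^4 - 40*r^3 + 102*r^2 - 10*r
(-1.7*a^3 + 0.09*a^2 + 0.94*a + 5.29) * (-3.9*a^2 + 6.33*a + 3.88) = 6.63*a^5 - 11.112*a^4 - 9.6923*a^3 - 14.3316*a^2 + 37.1329*a + 20.5252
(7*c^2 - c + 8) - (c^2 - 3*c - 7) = 6*c^2 + 2*c + 15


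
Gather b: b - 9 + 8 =b - 1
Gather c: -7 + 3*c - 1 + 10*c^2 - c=10*c^2 + 2*c - 8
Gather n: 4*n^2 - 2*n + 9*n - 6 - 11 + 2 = 4*n^2 + 7*n - 15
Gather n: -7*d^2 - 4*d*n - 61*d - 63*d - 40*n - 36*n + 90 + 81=-7*d^2 - 124*d + n*(-4*d - 76) + 171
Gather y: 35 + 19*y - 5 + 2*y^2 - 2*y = 2*y^2 + 17*y + 30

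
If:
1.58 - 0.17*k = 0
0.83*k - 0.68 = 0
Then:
No Solution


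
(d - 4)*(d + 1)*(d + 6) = d^3 + 3*d^2 - 22*d - 24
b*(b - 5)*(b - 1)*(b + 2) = b^4 - 4*b^3 - 7*b^2 + 10*b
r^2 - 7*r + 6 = (r - 6)*(r - 1)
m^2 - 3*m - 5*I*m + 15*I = (m - 3)*(m - 5*I)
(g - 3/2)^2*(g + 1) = g^3 - 2*g^2 - 3*g/4 + 9/4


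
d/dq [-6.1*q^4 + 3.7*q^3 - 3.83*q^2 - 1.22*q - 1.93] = -24.4*q^3 + 11.1*q^2 - 7.66*q - 1.22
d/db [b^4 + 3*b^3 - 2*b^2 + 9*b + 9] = 4*b^3 + 9*b^2 - 4*b + 9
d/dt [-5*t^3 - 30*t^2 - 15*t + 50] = -15*t^2 - 60*t - 15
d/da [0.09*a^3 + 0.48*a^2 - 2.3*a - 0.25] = 0.27*a^2 + 0.96*a - 2.3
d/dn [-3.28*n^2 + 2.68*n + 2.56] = 2.68 - 6.56*n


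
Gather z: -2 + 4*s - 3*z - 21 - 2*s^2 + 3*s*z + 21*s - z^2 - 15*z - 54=-2*s^2 + 25*s - z^2 + z*(3*s - 18) - 77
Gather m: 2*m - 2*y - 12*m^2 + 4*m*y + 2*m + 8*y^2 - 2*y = -12*m^2 + m*(4*y + 4) + 8*y^2 - 4*y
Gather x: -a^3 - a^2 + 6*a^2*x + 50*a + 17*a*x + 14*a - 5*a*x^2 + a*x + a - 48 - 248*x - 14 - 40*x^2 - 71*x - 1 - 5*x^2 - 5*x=-a^3 - a^2 + 65*a + x^2*(-5*a - 45) + x*(6*a^2 + 18*a - 324) - 63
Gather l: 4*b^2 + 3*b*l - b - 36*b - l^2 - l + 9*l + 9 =4*b^2 - 37*b - l^2 + l*(3*b + 8) + 9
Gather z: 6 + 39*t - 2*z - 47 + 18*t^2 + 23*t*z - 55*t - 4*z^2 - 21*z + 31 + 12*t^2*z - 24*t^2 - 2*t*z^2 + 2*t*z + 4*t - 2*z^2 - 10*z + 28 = -6*t^2 - 12*t + z^2*(-2*t - 6) + z*(12*t^2 + 25*t - 33) + 18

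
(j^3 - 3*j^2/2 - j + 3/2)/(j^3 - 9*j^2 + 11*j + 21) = (2*j^2 - 5*j + 3)/(2*(j^2 - 10*j + 21))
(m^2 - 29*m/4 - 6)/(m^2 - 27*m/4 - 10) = (4*m + 3)/(4*m + 5)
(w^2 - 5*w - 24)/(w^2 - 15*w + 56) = (w + 3)/(w - 7)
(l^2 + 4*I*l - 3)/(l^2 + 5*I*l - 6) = (l + I)/(l + 2*I)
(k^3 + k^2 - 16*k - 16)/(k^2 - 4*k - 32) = (k^2 - 3*k - 4)/(k - 8)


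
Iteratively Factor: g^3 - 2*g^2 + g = (g - 1)*(g^2 - g) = (g - 1)^2*(g)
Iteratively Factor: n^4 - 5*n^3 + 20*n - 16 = (n - 4)*(n^3 - n^2 - 4*n + 4) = (n - 4)*(n + 2)*(n^2 - 3*n + 2) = (n - 4)*(n - 1)*(n + 2)*(n - 2)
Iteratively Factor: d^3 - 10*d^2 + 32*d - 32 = (d - 2)*(d^2 - 8*d + 16) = (d - 4)*(d - 2)*(d - 4)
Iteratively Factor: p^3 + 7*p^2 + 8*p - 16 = (p - 1)*(p^2 + 8*p + 16) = (p - 1)*(p + 4)*(p + 4)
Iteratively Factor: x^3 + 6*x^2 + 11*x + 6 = (x + 3)*(x^2 + 3*x + 2) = (x + 2)*(x + 3)*(x + 1)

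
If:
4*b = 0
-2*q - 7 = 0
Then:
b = 0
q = -7/2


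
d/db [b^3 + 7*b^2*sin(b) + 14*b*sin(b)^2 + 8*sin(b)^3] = 7*b^2*cos(b) + 3*b^2 + 14*b*sin(b) + 14*b*sin(2*b) + 24*sin(b)^2*cos(b) + 14*sin(b)^2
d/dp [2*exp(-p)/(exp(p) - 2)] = 4*(1 - exp(p))*exp(-p)/(exp(2*p) - 4*exp(p) + 4)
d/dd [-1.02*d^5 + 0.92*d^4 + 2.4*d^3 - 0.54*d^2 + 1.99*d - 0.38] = -5.1*d^4 + 3.68*d^3 + 7.2*d^2 - 1.08*d + 1.99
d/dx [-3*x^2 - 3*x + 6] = -6*x - 3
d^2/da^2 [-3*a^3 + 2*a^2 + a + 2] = 4 - 18*a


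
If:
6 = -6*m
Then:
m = -1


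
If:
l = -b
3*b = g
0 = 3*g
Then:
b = 0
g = 0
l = 0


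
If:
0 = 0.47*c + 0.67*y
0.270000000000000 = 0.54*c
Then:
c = 0.50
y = -0.35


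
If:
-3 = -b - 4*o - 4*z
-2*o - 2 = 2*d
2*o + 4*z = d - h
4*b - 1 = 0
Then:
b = 1/4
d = z - 27/16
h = -z - 49/16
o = 11/16 - z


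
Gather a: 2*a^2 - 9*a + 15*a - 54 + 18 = 2*a^2 + 6*a - 36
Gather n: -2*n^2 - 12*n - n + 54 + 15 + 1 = -2*n^2 - 13*n + 70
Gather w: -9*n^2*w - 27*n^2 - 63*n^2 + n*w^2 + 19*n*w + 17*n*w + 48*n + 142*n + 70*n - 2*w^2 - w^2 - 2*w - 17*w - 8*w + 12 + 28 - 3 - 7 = -90*n^2 + 260*n + w^2*(n - 3) + w*(-9*n^2 + 36*n - 27) + 30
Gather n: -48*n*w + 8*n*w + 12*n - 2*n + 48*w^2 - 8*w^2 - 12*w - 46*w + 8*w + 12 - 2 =n*(10 - 40*w) + 40*w^2 - 50*w + 10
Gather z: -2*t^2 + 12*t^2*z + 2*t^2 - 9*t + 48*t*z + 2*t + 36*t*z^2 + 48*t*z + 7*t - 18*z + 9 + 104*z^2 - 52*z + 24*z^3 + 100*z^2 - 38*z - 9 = 24*z^3 + z^2*(36*t + 204) + z*(12*t^2 + 96*t - 108)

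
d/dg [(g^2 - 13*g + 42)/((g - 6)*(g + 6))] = 13/(g^2 + 12*g + 36)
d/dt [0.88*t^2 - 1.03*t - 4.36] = 1.76*t - 1.03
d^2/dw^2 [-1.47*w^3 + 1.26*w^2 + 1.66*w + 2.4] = 2.52 - 8.82*w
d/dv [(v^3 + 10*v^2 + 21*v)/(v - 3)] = (2*v^3 + v^2 - 60*v - 63)/(v^2 - 6*v + 9)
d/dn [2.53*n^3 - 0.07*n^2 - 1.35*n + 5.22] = 7.59*n^2 - 0.14*n - 1.35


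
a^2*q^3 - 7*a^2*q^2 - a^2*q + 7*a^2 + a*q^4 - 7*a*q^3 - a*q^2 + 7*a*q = (a + q)*(q - 7)*(q - 1)*(a*q + a)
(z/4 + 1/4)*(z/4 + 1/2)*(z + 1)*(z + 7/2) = z^4/16 + 15*z^3/32 + 19*z^2/16 + 39*z/32 + 7/16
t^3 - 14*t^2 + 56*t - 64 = (t - 8)*(t - 4)*(t - 2)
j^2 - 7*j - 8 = (j - 8)*(j + 1)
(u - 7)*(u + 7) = u^2 - 49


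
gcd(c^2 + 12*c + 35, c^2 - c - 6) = 1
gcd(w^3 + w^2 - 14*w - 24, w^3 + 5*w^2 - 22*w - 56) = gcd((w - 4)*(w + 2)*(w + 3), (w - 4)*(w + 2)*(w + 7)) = w^2 - 2*w - 8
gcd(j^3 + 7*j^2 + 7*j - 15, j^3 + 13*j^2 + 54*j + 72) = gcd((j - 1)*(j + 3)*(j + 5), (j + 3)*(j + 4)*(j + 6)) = j + 3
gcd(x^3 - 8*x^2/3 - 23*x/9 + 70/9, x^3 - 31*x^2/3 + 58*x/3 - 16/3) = x - 2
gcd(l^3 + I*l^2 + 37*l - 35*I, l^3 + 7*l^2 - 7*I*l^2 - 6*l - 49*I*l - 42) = l - I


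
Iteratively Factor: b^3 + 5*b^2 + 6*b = (b + 3)*(b^2 + 2*b) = b*(b + 3)*(b + 2)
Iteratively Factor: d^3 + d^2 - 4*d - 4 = (d + 2)*(d^2 - d - 2) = (d + 1)*(d + 2)*(d - 2)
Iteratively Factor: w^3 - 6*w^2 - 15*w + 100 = (w - 5)*(w^2 - w - 20) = (w - 5)^2*(w + 4)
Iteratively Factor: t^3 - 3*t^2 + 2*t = (t)*(t^2 - 3*t + 2) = t*(t - 1)*(t - 2)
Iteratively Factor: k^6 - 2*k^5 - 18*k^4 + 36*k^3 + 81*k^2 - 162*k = (k - 2)*(k^5 - 18*k^3 + 81*k) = (k - 3)*(k - 2)*(k^4 + 3*k^3 - 9*k^2 - 27*k) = (k - 3)^2*(k - 2)*(k^3 + 6*k^2 + 9*k) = (k - 3)^2*(k - 2)*(k + 3)*(k^2 + 3*k) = (k - 3)^2*(k - 2)*(k + 3)^2*(k)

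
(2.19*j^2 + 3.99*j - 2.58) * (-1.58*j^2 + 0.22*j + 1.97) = -3.4602*j^4 - 5.8224*j^3 + 9.2685*j^2 + 7.2927*j - 5.0826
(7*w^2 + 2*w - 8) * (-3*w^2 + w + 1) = -21*w^4 + w^3 + 33*w^2 - 6*w - 8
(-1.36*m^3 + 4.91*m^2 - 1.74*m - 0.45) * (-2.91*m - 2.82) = 3.9576*m^4 - 10.4529*m^3 - 8.7828*m^2 + 6.2163*m + 1.269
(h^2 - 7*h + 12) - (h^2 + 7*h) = 12 - 14*h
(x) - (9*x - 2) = 2 - 8*x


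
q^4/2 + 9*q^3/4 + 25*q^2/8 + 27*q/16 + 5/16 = (q/2 + 1/4)*(q + 1/2)*(q + 1)*(q + 5/2)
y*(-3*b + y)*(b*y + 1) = -3*b^2*y^2 + b*y^3 - 3*b*y + y^2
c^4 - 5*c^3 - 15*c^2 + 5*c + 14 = (c - 7)*(c - 1)*(c + 1)*(c + 2)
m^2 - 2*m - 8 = (m - 4)*(m + 2)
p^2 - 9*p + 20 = (p - 5)*(p - 4)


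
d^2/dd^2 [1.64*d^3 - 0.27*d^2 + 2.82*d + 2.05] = 9.84*d - 0.54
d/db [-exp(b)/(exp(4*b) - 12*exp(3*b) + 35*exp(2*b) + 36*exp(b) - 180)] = (3*exp(4*b) - 24*exp(3*b) + 35*exp(2*b) + 180)*exp(b)/(exp(8*b) - 24*exp(7*b) + 214*exp(6*b) - 768*exp(5*b) + exp(4*b) + 6840*exp(3*b) - 11304*exp(2*b) - 12960*exp(b) + 32400)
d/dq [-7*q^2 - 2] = -14*q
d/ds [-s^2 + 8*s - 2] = 8 - 2*s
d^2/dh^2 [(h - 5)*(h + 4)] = 2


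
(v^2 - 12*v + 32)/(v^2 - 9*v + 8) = (v - 4)/(v - 1)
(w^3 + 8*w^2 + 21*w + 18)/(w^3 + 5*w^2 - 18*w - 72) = (w^2 + 5*w + 6)/(w^2 + 2*w - 24)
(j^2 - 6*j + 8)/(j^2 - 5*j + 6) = (j - 4)/(j - 3)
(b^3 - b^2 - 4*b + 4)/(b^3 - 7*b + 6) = (b + 2)/(b + 3)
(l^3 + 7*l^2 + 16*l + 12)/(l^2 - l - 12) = (l^2 + 4*l + 4)/(l - 4)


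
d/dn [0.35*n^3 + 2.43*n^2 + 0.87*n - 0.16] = 1.05*n^2 + 4.86*n + 0.87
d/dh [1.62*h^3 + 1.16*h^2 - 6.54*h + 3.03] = 4.86*h^2 + 2.32*h - 6.54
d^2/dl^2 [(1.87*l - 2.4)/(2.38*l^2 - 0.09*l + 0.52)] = ((11.7606 - 26.7036*l)*(2.38*l^2 - 0.09*l + 0.52) + (1.87*l - 2.4)*(4.76*l - 0.09)*(9.52*l - 0.18))/(2.38*l^2 - 0.09*l + 0.52)^3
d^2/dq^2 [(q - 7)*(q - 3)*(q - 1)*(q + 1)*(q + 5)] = 20*q^3 - 60*q^2 - 180*q + 220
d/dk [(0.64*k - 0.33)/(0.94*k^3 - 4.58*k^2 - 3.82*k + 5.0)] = (-1.2032*k^3 + 3.8618*k^2 - 3.0228*k + 1.9394)/(0.8836*k^6 - 8.6104*k^5 + 13.7948*k^4 + 44.3912*k^3 - 31.2076*k^2 - 38.2*k + 25.0)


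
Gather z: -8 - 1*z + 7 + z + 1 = 0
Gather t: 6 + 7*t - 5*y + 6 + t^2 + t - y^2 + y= t^2 + 8*t - y^2 - 4*y + 12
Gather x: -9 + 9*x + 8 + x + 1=10*x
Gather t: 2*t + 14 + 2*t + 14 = 4*t + 28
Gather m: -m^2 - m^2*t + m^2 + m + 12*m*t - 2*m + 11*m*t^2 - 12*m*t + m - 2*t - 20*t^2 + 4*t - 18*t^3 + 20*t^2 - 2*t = -m^2*t + 11*m*t^2 - 18*t^3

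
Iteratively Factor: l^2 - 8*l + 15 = (l - 3)*(l - 5)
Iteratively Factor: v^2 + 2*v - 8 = (v - 2)*(v + 4)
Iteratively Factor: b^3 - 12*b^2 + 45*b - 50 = (b - 2)*(b^2 - 10*b + 25) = (b - 5)*(b - 2)*(b - 5)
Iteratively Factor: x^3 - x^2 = (x)*(x^2 - x) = x^2*(x - 1)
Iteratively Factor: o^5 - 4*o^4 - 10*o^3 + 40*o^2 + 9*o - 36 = (o + 1)*(o^4 - 5*o^3 - 5*o^2 + 45*o - 36) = (o + 1)*(o + 3)*(o^3 - 8*o^2 + 19*o - 12) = (o - 4)*(o + 1)*(o + 3)*(o^2 - 4*o + 3) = (o - 4)*(o - 3)*(o + 1)*(o + 3)*(o - 1)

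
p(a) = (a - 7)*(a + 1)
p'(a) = 2*a - 6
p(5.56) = -9.45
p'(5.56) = 5.12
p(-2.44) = 13.59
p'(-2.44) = -10.88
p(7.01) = 0.08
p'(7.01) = 8.02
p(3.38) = -15.86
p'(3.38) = 0.76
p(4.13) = -14.72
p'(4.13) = 2.26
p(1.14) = -12.54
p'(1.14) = -3.72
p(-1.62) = 5.34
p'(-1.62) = -9.24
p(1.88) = -14.75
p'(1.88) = -2.24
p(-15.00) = 308.00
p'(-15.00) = -36.00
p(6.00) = -7.00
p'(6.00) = 6.00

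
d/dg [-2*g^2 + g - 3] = 1 - 4*g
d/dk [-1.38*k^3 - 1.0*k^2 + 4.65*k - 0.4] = -4.14*k^2 - 2.0*k + 4.65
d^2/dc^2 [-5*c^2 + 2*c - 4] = -10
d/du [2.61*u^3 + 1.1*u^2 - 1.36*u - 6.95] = 7.83*u^2 + 2.2*u - 1.36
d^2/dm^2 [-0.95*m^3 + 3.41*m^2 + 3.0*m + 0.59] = 6.82 - 5.7*m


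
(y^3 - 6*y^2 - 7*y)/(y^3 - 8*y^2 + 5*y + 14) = y/(y - 2)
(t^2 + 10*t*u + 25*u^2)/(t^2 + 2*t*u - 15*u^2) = (t + 5*u)/(t - 3*u)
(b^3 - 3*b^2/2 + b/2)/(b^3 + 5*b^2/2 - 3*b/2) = (b - 1)/(b + 3)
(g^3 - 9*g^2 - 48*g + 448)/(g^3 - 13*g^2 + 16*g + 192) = (g + 7)/(g + 3)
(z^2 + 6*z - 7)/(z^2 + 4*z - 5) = (z + 7)/(z + 5)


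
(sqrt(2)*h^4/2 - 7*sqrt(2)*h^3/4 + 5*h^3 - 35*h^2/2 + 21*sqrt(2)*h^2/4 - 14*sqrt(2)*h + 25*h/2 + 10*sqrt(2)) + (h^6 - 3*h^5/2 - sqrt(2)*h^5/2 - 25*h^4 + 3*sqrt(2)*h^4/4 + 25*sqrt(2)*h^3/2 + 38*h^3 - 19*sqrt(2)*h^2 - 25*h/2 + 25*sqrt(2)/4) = h^6 - 3*h^5/2 - sqrt(2)*h^5/2 - 25*h^4 + 5*sqrt(2)*h^4/4 + 43*sqrt(2)*h^3/4 + 43*h^3 - 55*sqrt(2)*h^2/4 - 35*h^2/2 - 14*sqrt(2)*h + 65*sqrt(2)/4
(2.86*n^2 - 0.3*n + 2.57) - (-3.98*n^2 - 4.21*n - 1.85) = 6.84*n^2 + 3.91*n + 4.42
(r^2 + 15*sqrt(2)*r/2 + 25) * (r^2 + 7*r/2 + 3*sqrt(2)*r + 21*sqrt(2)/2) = r^4 + 7*r^3/2 + 21*sqrt(2)*r^3/2 + 147*sqrt(2)*r^2/4 + 70*r^2 + 75*sqrt(2)*r + 245*r + 525*sqrt(2)/2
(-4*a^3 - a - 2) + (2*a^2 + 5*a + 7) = -4*a^3 + 2*a^2 + 4*a + 5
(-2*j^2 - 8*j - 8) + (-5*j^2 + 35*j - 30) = -7*j^2 + 27*j - 38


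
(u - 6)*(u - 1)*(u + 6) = u^3 - u^2 - 36*u + 36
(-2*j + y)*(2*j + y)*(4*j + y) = -16*j^3 - 4*j^2*y + 4*j*y^2 + y^3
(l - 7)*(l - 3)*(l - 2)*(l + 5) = l^4 - 7*l^3 - 19*l^2 + 163*l - 210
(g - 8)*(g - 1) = g^2 - 9*g + 8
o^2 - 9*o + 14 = (o - 7)*(o - 2)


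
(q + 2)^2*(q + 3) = q^3 + 7*q^2 + 16*q + 12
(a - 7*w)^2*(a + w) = a^3 - 13*a^2*w + 35*a*w^2 + 49*w^3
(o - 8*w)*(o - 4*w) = o^2 - 12*o*w + 32*w^2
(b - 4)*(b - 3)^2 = b^3 - 10*b^2 + 33*b - 36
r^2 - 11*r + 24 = (r - 8)*(r - 3)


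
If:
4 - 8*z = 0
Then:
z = 1/2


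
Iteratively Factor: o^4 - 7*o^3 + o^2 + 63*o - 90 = (o - 5)*(o^3 - 2*o^2 - 9*o + 18) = (o - 5)*(o + 3)*(o^2 - 5*o + 6) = (o - 5)*(o - 2)*(o + 3)*(o - 3)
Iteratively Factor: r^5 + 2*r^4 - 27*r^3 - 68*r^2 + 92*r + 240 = (r - 2)*(r^4 + 4*r^3 - 19*r^2 - 106*r - 120) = (r - 2)*(r + 2)*(r^3 + 2*r^2 - 23*r - 60) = (r - 2)*(r + 2)*(r + 4)*(r^2 - 2*r - 15) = (r - 5)*(r - 2)*(r + 2)*(r + 4)*(r + 3)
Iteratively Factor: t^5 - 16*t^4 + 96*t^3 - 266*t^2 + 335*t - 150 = (t - 5)*(t^4 - 11*t^3 + 41*t^2 - 61*t + 30) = (t - 5)*(t - 1)*(t^3 - 10*t^2 + 31*t - 30) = (t - 5)^2*(t - 1)*(t^2 - 5*t + 6) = (t - 5)^2*(t - 3)*(t - 1)*(t - 2)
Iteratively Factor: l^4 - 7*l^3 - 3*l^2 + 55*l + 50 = (l - 5)*(l^3 - 2*l^2 - 13*l - 10) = (l - 5)*(l + 2)*(l^2 - 4*l - 5) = (l - 5)*(l + 1)*(l + 2)*(l - 5)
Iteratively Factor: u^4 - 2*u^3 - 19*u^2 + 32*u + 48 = (u - 3)*(u^3 + u^2 - 16*u - 16) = (u - 3)*(u + 4)*(u^2 - 3*u - 4) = (u - 4)*(u - 3)*(u + 4)*(u + 1)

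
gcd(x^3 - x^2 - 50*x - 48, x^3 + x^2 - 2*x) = 1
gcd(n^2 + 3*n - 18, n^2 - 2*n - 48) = n + 6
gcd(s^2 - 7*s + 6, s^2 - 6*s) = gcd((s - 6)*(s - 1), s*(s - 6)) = s - 6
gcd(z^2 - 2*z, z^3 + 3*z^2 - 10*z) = z^2 - 2*z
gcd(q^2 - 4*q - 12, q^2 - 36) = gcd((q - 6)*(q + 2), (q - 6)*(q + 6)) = q - 6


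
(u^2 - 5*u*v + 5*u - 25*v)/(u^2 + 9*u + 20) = (u - 5*v)/(u + 4)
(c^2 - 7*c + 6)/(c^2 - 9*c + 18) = (c - 1)/(c - 3)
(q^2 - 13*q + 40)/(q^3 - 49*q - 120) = (q - 5)/(q^2 + 8*q + 15)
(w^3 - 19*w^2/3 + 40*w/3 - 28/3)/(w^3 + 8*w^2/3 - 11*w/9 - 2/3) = 3*(3*w^3 - 19*w^2 + 40*w - 28)/(9*w^3 + 24*w^2 - 11*w - 6)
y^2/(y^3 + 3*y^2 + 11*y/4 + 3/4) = 4*y^2/(4*y^3 + 12*y^2 + 11*y + 3)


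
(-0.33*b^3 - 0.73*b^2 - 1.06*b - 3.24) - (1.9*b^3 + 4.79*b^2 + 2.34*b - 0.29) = -2.23*b^3 - 5.52*b^2 - 3.4*b - 2.95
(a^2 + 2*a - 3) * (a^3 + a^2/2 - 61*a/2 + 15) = a^5 + 5*a^4/2 - 65*a^3/2 - 95*a^2/2 + 243*a/2 - 45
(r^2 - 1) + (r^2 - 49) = 2*r^2 - 50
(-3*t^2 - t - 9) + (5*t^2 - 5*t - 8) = 2*t^2 - 6*t - 17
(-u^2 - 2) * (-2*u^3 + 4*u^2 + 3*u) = 2*u^5 - 4*u^4 + u^3 - 8*u^2 - 6*u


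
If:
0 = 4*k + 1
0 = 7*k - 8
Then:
No Solution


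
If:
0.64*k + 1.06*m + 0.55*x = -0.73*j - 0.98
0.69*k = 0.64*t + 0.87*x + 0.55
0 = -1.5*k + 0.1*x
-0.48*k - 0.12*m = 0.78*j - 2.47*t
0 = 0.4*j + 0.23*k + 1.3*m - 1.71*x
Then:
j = -8.33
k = 0.08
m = 4.14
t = -2.41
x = 1.21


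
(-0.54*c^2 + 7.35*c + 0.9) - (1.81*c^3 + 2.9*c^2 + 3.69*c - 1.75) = -1.81*c^3 - 3.44*c^2 + 3.66*c + 2.65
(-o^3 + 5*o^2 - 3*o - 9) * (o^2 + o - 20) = -o^5 + 4*o^4 + 22*o^3 - 112*o^2 + 51*o + 180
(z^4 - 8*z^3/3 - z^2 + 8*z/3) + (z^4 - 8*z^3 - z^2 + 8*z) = 2*z^4 - 32*z^3/3 - 2*z^2 + 32*z/3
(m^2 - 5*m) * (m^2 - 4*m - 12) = m^4 - 9*m^3 + 8*m^2 + 60*m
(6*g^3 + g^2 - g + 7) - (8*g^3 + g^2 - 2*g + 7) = -2*g^3 + g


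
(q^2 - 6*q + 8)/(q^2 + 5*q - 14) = (q - 4)/(q + 7)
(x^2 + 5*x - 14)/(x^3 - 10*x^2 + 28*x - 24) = (x + 7)/(x^2 - 8*x + 12)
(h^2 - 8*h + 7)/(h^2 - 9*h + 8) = (h - 7)/(h - 8)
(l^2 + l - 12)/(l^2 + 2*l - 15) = (l + 4)/(l + 5)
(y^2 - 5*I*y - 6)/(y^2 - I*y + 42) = (y^2 - 5*I*y - 6)/(y^2 - I*y + 42)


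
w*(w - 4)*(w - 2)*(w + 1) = w^4 - 5*w^3 + 2*w^2 + 8*w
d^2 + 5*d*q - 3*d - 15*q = (d - 3)*(d + 5*q)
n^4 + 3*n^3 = n^3*(n + 3)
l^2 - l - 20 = (l - 5)*(l + 4)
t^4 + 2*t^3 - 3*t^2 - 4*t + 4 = (t - 1)^2*(t + 2)^2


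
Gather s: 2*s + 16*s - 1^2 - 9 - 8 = 18*s - 18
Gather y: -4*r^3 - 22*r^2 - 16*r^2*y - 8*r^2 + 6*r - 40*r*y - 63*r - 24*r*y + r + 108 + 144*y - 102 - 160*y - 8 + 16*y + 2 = -4*r^3 - 30*r^2 - 56*r + y*(-16*r^2 - 64*r)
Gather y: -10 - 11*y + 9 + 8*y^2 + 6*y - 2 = 8*y^2 - 5*y - 3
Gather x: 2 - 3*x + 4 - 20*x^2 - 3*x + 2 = -20*x^2 - 6*x + 8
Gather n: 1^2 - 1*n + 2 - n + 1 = 4 - 2*n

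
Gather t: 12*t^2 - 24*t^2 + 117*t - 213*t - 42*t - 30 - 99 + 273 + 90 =-12*t^2 - 138*t + 234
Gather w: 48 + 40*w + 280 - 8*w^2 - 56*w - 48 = -8*w^2 - 16*w + 280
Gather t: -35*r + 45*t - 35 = -35*r + 45*t - 35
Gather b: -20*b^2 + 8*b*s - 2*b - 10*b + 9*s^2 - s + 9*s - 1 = -20*b^2 + b*(8*s - 12) + 9*s^2 + 8*s - 1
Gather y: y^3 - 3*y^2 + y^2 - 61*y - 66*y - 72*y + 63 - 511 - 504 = y^3 - 2*y^2 - 199*y - 952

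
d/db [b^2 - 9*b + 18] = 2*b - 9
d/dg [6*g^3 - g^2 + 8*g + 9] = 18*g^2 - 2*g + 8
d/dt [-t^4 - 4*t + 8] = -4*t^3 - 4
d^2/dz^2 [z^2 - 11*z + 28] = 2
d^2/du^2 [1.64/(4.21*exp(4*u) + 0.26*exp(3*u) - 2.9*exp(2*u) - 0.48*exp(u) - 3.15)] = ((-110.4704*exp(3*u) - 3.8376*exp(2*u) + 19.024*exp(u) + 0.7872)*(-4.21*exp(4*u) - 0.26*exp(3*u) + 2.9*exp(2*u) + 0.48*exp(u) + 3.15) - 1.64*(16.84*exp(3*u) + 0.78*exp(2*u) - 5.8*exp(u) - 0.48)*(33.68*exp(3*u) + 1.56*exp(2*u) - 11.6*exp(u) - 0.96)*exp(u))*exp(u)/(-4.21*exp(4*u) - 0.26*exp(3*u) + 2.9*exp(2*u) + 0.48*exp(u) + 3.15)^3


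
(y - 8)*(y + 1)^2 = y^3 - 6*y^2 - 15*y - 8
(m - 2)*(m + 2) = m^2 - 4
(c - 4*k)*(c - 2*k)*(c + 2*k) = c^3 - 4*c^2*k - 4*c*k^2 + 16*k^3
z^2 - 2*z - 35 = (z - 7)*(z + 5)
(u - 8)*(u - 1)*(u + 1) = u^3 - 8*u^2 - u + 8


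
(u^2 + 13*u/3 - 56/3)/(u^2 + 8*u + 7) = (u - 8/3)/(u + 1)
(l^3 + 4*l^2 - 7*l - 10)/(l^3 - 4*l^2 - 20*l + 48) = (l^2 + 6*l + 5)/(l^2 - 2*l - 24)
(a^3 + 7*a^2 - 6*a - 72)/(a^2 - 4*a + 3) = (a^2 + 10*a + 24)/(a - 1)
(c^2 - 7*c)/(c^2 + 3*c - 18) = c*(c - 7)/(c^2 + 3*c - 18)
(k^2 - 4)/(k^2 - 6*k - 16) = (k - 2)/(k - 8)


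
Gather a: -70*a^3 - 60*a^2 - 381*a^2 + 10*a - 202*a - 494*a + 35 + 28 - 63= -70*a^3 - 441*a^2 - 686*a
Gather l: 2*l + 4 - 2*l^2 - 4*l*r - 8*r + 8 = -2*l^2 + l*(2 - 4*r) - 8*r + 12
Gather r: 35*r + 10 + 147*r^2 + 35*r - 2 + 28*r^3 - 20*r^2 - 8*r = 28*r^3 + 127*r^2 + 62*r + 8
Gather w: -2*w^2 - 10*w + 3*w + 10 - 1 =-2*w^2 - 7*w + 9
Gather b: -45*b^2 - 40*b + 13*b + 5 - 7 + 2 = -45*b^2 - 27*b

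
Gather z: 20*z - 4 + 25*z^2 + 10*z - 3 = 25*z^2 + 30*z - 7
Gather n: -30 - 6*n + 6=-6*n - 24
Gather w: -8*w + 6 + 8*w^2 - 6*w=8*w^2 - 14*w + 6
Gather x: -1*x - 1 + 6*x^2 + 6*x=6*x^2 + 5*x - 1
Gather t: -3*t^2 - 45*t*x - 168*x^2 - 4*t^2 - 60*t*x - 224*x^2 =-7*t^2 - 105*t*x - 392*x^2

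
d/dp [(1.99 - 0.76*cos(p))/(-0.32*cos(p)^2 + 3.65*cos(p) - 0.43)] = (0.2432*cos(p)^2 - 1.2736*cos(p) + 6.9367)*sin(p)/(0.1024*cos(p)^4 - 2.336*cos(p)^3 + 13.5977*cos(p)^2 - 3.139*cos(p) + 0.1849)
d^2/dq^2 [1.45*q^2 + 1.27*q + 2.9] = 2.90000000000000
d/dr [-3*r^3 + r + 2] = 1 - 9*r^2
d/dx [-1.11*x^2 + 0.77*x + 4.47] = 0.77 - 2.22*x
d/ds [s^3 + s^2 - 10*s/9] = 3*s^2 + 2*s - 10/9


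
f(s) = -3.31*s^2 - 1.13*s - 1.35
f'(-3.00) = 18.73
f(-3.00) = -27.75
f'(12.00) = -80.57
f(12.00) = -491.55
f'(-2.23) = 13.63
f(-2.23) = -15.29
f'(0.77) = -6.23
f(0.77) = -4.18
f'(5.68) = -38.73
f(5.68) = -114.56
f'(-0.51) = 2.25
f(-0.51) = -1.63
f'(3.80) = -26.29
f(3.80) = -53.44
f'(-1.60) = 9.46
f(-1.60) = -8.02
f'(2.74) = -19.27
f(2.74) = -29.30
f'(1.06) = -8.15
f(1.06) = -6.27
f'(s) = -6.62*s - 1.13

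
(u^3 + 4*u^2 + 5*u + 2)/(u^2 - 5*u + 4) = (u^3 + 4*u^2 + 5*u + 2)/(u^2 - 5*u + 4)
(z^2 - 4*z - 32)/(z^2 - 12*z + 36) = (z^2 - 4*z - 32)/(z^2 - 12*z + 36)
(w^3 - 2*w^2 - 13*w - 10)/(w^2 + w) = w - 3 - 10/w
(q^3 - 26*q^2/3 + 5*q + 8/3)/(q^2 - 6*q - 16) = (3*q^2 - 2*q - 1)/(3*(q + 2))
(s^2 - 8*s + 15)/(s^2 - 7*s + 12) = (s - 5)/(s - 4)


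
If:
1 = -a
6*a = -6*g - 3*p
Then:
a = -1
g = 1 - p/2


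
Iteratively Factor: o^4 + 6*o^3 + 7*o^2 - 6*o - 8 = (o - 1)*(o^3 + 7*o^2 + 14*o + 8) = (o - 1)*(o + 2)*(o^2 + 5*o + 4) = (o - 1)*(o + 2)*(o + 4)*(o + 1)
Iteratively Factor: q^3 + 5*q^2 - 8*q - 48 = (q + 4)*(q^2 + q - 12) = (q + 4)^2*(q - 3)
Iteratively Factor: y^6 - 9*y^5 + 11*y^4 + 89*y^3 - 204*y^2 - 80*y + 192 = (y - 4)*(y^5 - 5*y^4 - 9*y^3 + 53*y^2 + 8*y - 48) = (y - 4)*(y + 1)*(y^4 - 6*y^3 - 3*y^2 + 56*y - 48) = (y - 4)*(y - 1)*(y + 1)*(y^3 - 5*y^2 - 8*y + 48) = (y - 4)^2*(y - 1)*(y + 1)*(y^2 - y - 12) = (y - 4)^2*(y - 1)*(y + 1)*(y + 3)*(y - 4)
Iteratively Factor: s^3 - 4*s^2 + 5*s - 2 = (s - 2)*(s^2 - 2*s + 1) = (s - 2)*(s - 1)*(s - 1)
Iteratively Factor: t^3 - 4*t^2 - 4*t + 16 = (t + 2)*(t^2 - 6*t + 8) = (t - 2)*(t + 2)*(t - 4)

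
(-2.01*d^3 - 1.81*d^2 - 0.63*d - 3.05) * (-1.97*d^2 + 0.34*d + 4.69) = 3.9597*d^5 + 2.8823*d^4 - 8.8012*d^3 - 2.6946*d^2 - 3.9917*d - 14.3045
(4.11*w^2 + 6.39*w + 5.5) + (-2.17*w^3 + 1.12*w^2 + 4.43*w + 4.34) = -2.17*w^3 + 5.23*w^2 + 10.82*w + 9.84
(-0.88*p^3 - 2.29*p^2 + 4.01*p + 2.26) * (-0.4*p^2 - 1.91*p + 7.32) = 0.352*p^5 + 2.5968*p^4 - 3.6717*p^3 - 25.3259*p^2 + 25.0366*p + 16.5432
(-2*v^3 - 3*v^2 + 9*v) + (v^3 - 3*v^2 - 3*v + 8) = -v^3 - 6*v^2 + 6*v + 8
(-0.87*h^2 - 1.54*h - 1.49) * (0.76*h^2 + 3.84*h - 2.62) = -0.6612*h^4 - 4.5112*h^3 - 4.7666*h^2 - 1.6868*h + 3.9038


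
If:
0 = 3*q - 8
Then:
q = 8/3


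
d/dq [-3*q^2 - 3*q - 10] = -6*q - 3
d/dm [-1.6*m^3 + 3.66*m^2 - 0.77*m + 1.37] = -4.8*m^2 + 7.32*m - 0.77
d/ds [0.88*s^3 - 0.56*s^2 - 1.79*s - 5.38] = 2.64*s^2 - 1.12*s - 1.79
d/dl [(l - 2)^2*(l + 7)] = 3*(l - 2)*(l + 4)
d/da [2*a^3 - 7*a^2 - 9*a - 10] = 6*a^2 - 14*a - 9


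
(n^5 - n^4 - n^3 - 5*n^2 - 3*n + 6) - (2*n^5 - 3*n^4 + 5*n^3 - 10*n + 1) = -n^5 + 2*n^4 - 6*n^3 - 5*n^2 + 7*n + 5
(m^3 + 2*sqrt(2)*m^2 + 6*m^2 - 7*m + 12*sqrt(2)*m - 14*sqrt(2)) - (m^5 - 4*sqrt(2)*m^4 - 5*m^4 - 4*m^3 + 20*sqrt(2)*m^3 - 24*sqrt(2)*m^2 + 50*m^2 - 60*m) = -m^5 + 5*m^4 + 4*sqrt(2)*m^4 - 20*sqrt(2)*m^3 + 5*m^3 - 44*m^2 + 26*sqrt(2)*m^2 + 12*sqrt(2)*m + 53*m - 14*sqrt(2)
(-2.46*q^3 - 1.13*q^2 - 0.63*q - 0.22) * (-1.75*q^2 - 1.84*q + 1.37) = 4.305*q^5 + 6.5039*q^4 - 0.1885*q^3 - 0.00390000000000001*q^2 - 0.4583*q - 0.3014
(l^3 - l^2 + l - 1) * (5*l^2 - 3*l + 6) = 5*l^5 - 8*l^4 + 14*l^3 - 14*l^2 + 9*l - 6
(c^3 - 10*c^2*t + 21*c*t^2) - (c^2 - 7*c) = c^3 - 10*c^2*t - c^2 + 21*c*t^2 + 7*c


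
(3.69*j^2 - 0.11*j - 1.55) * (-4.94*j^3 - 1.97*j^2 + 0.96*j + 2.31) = -18.2286*j^5 - 6.7259*j^4 + 11.4161*j^3 + 11.4718*j^2 - 1.7421*j - 3.5805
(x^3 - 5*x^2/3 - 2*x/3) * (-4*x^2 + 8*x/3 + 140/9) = -4*x^5 + 28*x^4/3 + 124*x^3/9 - 748*x^2/27 - 280*x/27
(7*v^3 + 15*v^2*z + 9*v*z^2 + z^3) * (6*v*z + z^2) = 42*v^4*z + 97*v^3*z^2 + 69*v^2*z^3 + 15*v*z^4 + z^5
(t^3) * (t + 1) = t^4 + t^3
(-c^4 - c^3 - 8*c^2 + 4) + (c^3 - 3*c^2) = -c^4 - 11*c^2 + 4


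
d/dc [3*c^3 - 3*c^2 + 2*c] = 9*c^2 - 6*c + 2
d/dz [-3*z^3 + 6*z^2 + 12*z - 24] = -9*z^2 + 12*z + 12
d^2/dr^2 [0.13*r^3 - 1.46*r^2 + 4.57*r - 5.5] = 0.78*r - 2.92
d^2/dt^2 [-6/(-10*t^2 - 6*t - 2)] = 6*(-25*t^2 - 15*t + (10*t + 3)^2 - 5)/(5*t^2 + 3*t + 1)^3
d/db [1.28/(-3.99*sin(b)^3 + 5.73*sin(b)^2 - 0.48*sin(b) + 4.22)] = (15.3216*sin(b)^2 - 14.6688*sin(b) + 0.6144)*cos(b)/(3.99*sin(b)^3 - 5.73*sin(b)^2 + 0.48*sin(b) - 4.22)^2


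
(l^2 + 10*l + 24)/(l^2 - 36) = (l + 4)/(l - 6)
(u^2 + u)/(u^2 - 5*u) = (u + 1)/(u - 5)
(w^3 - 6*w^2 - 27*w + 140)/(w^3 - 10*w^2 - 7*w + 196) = (w^2 + w - 20)/(w^2 - 3*w - 28)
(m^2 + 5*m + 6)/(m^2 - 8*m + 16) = (m^2 + 5*m + 6)/(m^2 - 8*m + 16)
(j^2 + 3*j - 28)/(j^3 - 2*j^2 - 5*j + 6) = (j^2 + 3*j - 28)/(j^3 - 2*j^2 - 5*j + 6)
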